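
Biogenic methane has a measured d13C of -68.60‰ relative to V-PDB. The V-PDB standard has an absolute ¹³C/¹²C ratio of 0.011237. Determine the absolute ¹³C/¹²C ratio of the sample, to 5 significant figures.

R_sample = R_standard × (d13C/1000 + 1)
R_sample = 0.011237 × (-68.60/1000 + 1) = 0.011237 × 0.931400
R_sample = 0.0104661

0.010466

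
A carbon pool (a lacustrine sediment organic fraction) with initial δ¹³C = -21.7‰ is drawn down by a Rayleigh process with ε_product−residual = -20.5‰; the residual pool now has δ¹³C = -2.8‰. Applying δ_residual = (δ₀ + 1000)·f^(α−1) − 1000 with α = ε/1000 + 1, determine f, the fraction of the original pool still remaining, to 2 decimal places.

α − 1 = ε/1000 = -0.0205
(δ_res + 1000)/(δ₀ + 1000) = (-2.8 + 1000)/(-21.7 + 1000) = 997.2/978.3 = 1.019319
f = 1.019319^(1/-0.0205) = exp(ln(1.019319)/-0.0205) = exp(0.01913/-0.0205)
f = exp(-0.9334) = 0.3932

0.39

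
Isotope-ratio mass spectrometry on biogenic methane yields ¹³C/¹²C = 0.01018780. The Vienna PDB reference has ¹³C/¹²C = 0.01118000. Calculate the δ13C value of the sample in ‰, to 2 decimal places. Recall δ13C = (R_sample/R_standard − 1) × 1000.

δ13C = (R_sample / R_standard − 1) × 1000
R_sample / R_standard = 0.01018780 / 0.01118000 = 0.911252
δ13C = (0.911252 − 1) × 1000 = -88.748‰

-88.75‰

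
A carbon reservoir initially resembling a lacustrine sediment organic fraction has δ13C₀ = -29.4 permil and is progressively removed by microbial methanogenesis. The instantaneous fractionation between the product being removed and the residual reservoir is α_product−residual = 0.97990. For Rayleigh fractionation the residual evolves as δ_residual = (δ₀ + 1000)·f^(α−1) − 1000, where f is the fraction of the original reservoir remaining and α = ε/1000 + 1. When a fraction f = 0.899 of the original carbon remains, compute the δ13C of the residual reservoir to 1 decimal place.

-27.3 permil

Rayleigh residual: δ_res = (δ₀ + 1000)·f^(α−1) − 1000
α − 1 = -0.02010
f^(α−1) = 0.899^(-0.02010) = 1.002142
δ_res = (-29.4 + 1000) × 1.002142 − 1000 = 972.679 − 1000 = -27.32 permil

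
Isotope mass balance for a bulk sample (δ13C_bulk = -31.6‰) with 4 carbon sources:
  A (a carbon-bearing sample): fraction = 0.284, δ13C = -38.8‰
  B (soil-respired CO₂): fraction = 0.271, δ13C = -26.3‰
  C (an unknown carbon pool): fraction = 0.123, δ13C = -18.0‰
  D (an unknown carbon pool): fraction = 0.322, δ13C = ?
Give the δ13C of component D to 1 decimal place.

-34.9‰

Isotope mass balance: δ_bulk = Σ fᵢ·δᵢ.
-31.6 = 0.284×(-38.8) + 0.271×(-26.3) + 0.123×(-18.0) + 0.322×δ_D
0.322·δ_D = -31.6 − (-20.360) = -11.240
δ_D = -11.240 / 0.322 = -34.91‰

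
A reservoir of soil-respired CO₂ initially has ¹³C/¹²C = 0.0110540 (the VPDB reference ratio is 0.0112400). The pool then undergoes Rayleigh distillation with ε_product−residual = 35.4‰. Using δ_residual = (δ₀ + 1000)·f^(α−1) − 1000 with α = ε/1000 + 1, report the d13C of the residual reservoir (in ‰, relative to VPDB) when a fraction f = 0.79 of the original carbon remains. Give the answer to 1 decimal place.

-24.7‰

δ₀ = (0.0110540/0.0112400 − 1)×1000 = (0.983452 − 1)×1000 = -16.548‰
α − 1 = ε/1000 = 0.0354
f^(α−1) = 0.79^(0.0354) = 0.991690
δ_res = (-16.548 + 1000) × 0.991690 − 1000 = 975.280 − 1000 = -24.72‰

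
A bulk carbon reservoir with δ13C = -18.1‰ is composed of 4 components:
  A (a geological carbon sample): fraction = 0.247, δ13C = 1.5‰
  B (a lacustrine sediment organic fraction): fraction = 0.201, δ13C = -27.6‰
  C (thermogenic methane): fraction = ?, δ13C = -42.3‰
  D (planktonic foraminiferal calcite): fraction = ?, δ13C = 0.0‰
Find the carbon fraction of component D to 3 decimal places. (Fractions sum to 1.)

0.246

Let f_D and f_C be the unknown fractions; fractions sum to 1 so f_D + f_C = 0.552.
Mass balance: Σ fᵢ·δᵢ = δ_bulk ⇒ f_D·(-0.0) + f_C·(-42.3) = -18.1 − (-5.177) = -12.923
Substitute f_C = 0.552 − f_D:
f_D·(-0.0 − -42.3) = -12.923 − 0.552×(-42.3) = 10.427
f_D = 10.427 / 42.3 = 0.2465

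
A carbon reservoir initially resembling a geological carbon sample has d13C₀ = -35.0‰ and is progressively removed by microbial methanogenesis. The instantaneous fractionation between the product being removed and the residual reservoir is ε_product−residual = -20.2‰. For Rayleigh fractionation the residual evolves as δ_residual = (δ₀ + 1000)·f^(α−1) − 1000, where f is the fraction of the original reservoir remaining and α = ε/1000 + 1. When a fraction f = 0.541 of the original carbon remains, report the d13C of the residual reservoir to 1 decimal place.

-23.0‰

Rayleigh residual: δ_res = (δ₀ + 1000)·f^(α−1) − 1000
α = ε/1000 + 1 = 0.97980, so α − 1 = -0.02020
f^(α−1) = 0.541^(-0.02020) = 1.012487
δ_res = (-35.0 + 1000) × 1.012487 − 1000 = 977.050 − 1000 = -22.95‰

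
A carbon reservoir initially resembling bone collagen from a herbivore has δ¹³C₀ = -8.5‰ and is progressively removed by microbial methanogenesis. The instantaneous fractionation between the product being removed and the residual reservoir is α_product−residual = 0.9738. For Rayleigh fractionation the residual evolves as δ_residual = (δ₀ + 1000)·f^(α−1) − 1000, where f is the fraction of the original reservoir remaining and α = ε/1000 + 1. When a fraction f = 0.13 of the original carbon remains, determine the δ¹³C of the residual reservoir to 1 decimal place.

Rayleigh residual: δ_res = (δ₀ + 1000)·f^(α−1) − 1000
α − 1 = -0.02620
f^(α−1) = 0.13^(-0.02620) = 1.054908
δ_res = (-8.5 + 1000) × 1.054908 − 1000 = 1045.942 − 1000 = 45.94‰

45.9‰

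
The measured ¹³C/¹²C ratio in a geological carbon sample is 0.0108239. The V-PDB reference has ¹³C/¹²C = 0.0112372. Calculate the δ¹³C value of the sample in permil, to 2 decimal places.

-36.78 permil

δ¹³C = (R_sample / R_standard − 1) × 1000
R_sample / R_standard = 0.0108239 / 0.0112372 = 0.963220
δ¹³C = (0.963220 − 1) × 1000 = -36.780 permil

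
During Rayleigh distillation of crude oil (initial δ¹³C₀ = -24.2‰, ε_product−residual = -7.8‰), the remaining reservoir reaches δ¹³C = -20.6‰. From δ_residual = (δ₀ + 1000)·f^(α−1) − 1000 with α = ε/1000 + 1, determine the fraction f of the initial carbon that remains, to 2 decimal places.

α − 1 = ε/1000 = -0.0078
(δ_res + 1000)/(δ₀ + 1000) = (-20.6 + 1000)/(-24.2 + 1000) = 979.4/975.8 = 1.003689
f = 1.003689^(1/-0.0078) = exp(ln(1.003689)/-0.0078) = exp(0.00368/-0.0078)
f = exp(-0.4721) = 0.6237

0.62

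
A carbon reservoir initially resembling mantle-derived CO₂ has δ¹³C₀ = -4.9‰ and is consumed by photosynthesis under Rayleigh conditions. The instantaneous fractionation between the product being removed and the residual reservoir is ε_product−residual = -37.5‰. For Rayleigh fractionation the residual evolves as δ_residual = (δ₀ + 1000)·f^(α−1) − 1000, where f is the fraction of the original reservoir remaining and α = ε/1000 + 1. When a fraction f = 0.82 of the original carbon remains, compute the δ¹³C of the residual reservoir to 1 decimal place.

Rayleigh residual: δ_res = (δ₀ + 1000)·f^(α−1) − 1000
α = ε/1000 + 1 = 0.96250, so α − 1 = -0.03750
f^(α−1) = 0.82^(-0.03750) = 1.007470
δ_res = (-4.9 + 1000) × 1.007470 − 1000 = 1002.533 − 1000 = 2.53‰

2.5‰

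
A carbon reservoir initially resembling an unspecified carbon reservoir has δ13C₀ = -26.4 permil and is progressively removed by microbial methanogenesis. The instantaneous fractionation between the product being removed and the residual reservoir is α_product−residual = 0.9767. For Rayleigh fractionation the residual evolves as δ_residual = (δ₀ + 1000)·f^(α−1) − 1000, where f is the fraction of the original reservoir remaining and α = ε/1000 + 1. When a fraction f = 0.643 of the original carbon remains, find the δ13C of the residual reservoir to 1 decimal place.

Rayleigh residual: δ_res = (δ₀ + 1000)·f^(α−1) − 1000
α − 1 = -0.02330
f^(α−1) = 0.643^(-0.02330) = 1.010343
δ_res = (-26.4 + 1000) × 1.010343 − 1000 = 983.670 − 1000 = -16.33 permil

-16.3 permil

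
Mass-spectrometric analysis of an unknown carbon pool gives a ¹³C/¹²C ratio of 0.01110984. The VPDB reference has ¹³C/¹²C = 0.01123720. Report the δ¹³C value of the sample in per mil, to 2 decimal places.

δ¹³C = (R_sample / R_standard − 1) × 1000
R_sample / R_standard = 0.01110984 / 0.01123720 = 0.988666
δ¹³C = (0.988666 − 1) × 1000 = -11.334 per mil

-11.33 per mil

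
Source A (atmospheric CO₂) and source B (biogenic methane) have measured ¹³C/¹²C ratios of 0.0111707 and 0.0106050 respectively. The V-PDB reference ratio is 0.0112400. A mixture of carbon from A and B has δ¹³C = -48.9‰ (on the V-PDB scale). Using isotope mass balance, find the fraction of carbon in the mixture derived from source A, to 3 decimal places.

0.151

δ_A = (0.0111707/0.0112400 − 1)×1000 = (0.993835 − 1)×1000 = -6.165‰
δ_B = (0.0106050/0.0112400 − 1)×1000 = (0.943505 − 1)×1000 = -56.495‰
f_A = (δ_mix − δ_B)/(δ_A − δ_B) = (-48.9 − (-56.495))/(-6.165 − (-56.495))
f_A = 7.595 / 50.329 = 0.1509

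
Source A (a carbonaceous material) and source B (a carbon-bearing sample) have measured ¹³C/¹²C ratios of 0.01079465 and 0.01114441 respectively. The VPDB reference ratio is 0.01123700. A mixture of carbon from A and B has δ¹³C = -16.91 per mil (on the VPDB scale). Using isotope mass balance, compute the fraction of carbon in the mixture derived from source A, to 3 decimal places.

0.279

δ_A = (0.01079465/0.01123700 − 1)×1000 = (0.960635 − 1)×1000 = -39.365 per mil
δ_B = (0.01114441/0.01123700 − 1)×1000 = (0.991760 − 1)×1000 = -8.240 per mil
f_A = (δ_mix − δ_B)/(δ_A − δ_B) = (-16.91 − (-8.240))/(-39.365 − (-8.240))
f_A = -8.670 / -31.126 = 0.2786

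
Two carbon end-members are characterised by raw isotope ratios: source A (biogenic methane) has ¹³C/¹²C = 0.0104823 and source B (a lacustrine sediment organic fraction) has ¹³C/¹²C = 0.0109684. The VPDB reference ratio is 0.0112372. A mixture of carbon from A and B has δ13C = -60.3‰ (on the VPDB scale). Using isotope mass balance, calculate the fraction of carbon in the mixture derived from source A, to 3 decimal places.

0.841

δ_A = (0.0104823/0.0112372 − 1)×1000 = (0.932821 − 1)×1000 = -67.179‰
δ_B = (0.0109684/0.0112372 − 1)×1000 = (0.976079 − 1)×1000 = -23.921‰
f_A = (δ_mix − δ_B)/(δ_A − δ_B) = (-60.3 − (-23.921))/(-67.179 − (-23.921))
f_A = -36.379 / -43.258 = 0.8410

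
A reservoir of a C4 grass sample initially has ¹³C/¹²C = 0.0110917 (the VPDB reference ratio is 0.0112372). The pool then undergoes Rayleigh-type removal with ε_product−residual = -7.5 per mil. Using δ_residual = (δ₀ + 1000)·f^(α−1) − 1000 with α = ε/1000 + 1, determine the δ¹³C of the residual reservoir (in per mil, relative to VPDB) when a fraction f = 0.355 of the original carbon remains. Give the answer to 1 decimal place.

-5.3 per mil

δ₀ = (0.0110917/0.0112372 − 1)×1000 = (0.987052 − 1)×1000 = -12.948 per mil
α − 1 = ε/1000 = -0.0075
f^(α−1) = 0.355^(-0.0075) = 1.007798
δ_res = (-12.948 + 1000) × 1.007798 − 1000 = 994.748 − 1000 = -5.25 per mil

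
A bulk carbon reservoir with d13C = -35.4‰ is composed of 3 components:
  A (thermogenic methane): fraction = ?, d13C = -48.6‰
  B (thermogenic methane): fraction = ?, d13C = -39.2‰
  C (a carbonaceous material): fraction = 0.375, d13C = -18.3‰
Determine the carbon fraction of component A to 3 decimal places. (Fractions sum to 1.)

Let f_A and f_B be the unknown fractions; fractions sum to 1 so f_A + f_B = 0.625.
Mass balance: Σ fᵢ·δᵢ = δ_bulk ⇒ f_A·(-48.6) + f_B·(-39.2) = -35.4 − (-6.863) = -28.537
Substitute f_B = 0.625 − f_A:
f_A·(-48.6 − -39.2) = -28.537 − 0.625×(-39.2) = -4.037
f_A = -4.037 / -9.4 = 0.4295

0.430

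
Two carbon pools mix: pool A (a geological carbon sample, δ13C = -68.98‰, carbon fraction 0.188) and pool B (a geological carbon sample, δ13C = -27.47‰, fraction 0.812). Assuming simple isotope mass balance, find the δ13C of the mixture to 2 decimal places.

δ_mix = f_A·δ_A + f_B·δ_B
δ_mix = 0.188 × (-68.98) + 0.812 × (-27.47)
δ_mix = -12.968 + -22.306 = -35.274‰

-35.27‰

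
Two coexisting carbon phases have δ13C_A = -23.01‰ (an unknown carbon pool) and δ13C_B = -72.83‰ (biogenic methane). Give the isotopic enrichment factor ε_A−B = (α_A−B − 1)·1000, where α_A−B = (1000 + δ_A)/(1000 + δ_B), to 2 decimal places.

53.73‰

α_A−B = (1000 + -23.01) / (1000 + -72.83) = 976.99 / 927.17 = 1.053733
ε_A−B = (1.053733 − 1) × 1000 = 53.733‰
(The approximation ε ≈ δ_A − δ_B would give 49.82‰.)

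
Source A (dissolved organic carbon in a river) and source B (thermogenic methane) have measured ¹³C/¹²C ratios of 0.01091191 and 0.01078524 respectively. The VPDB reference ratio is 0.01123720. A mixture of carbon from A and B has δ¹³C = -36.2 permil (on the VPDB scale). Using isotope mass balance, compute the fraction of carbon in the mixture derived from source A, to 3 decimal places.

0.357

δ_A = (0.01091191/0.01123720 − 1)×1000 = (0.971052 − 1)×1000 = -28.948 permil
δ_B = (0.01078524/0.01123720 − 1)×1000 = (0.959780 − 1)×1000 = -40.220 permil
f_A = (δ_mix − δ_B)/(δ_A − δ_B) = (-36.2 − (-40.220))/(-28.948 − (-40.220))
f_A = 4.020 / 11.272 = 0.3566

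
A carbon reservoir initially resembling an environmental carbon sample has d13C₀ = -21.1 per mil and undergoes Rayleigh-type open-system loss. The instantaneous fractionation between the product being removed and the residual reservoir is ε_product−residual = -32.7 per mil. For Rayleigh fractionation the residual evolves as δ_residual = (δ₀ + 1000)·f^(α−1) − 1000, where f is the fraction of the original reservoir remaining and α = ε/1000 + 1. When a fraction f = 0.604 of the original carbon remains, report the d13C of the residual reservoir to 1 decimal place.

-4.8 per mil

Rayleigh residual: δ_res = (δ₀ + 1000)·f^(α−1) − 1000
α = ε/1000 + 1 = 0.96730, so α − 1 = -0.03270
f^(α−1) = 0.604^(-0.03270) = 1.016623
δ_res = (-21.1 + 1000) × 1.016623 − 1000 = 995.173 − 1000 = -4.83 per mil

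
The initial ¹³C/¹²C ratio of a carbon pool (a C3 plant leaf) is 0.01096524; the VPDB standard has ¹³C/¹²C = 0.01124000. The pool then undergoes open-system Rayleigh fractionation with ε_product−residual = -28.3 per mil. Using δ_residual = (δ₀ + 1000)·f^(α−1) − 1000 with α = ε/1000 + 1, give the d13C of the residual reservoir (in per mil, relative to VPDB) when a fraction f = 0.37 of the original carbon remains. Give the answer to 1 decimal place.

3.4 per mil

δ₀ = (0.01096524/0.01124000 − 1)×1000 = (0.975555 − 1)×1000 = -24.445 per mil
α − 1 = ε/1000 = -0.0283
f^(α−1) = 0.37^(-0.0283) = 1.028537
δ_res = (-24.445 + 1000) × 1.028537 − 1000 = 1003.395 − 1000 = 3.39 per mil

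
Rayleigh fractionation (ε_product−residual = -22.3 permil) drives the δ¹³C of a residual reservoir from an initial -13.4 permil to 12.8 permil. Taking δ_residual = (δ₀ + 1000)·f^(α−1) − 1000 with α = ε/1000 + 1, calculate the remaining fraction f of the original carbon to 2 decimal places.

α − 1 = ε/1000 = -0.0223
(δ_res + 1000)/(δ₀ + 1000) = (12.8 + 1000)/(-13.4 + 1000) = 1012.8/986.6 = 1.026556
f = 1.026556^(1/-0.0223) = exp(ln(1.026556)/-0.0223) = exp(0.02621/-0.0223)
f = exp(-1.1753) = 0.3087

0.31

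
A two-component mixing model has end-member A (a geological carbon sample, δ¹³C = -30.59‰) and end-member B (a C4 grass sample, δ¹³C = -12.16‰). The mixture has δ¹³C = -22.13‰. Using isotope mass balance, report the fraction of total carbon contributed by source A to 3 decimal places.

δ_mix = f_A·δ_A + (1 − f_A)·δ_B  ⇒  f_A = (δ_mix − δ_B)/(δ_A − δ_B)
f_A = (-22.13 − (-12.16)) / (-30.59 − (-12.16))
f_A = -9.97 / -18.43 = 0.5410

0.541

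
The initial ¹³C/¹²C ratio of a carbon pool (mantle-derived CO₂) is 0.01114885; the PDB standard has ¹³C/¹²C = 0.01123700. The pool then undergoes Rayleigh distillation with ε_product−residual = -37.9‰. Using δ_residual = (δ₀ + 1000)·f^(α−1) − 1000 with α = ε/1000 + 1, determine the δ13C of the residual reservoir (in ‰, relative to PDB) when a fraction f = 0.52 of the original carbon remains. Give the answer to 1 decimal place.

17.1‰

δ₀ = (0.01114885/0.01123700 − 1)×1000 = (0.992155 − 1)×1000 = -7.845‰
α − 1 = ε/1000 = -0.0379
f^(α−1) = 0.52^(-0.0379) = 1.025093
δ_res = (-7.845 + 1000) × 1.025093 − 1000 = 1017.052 − 1000 = 17.05‰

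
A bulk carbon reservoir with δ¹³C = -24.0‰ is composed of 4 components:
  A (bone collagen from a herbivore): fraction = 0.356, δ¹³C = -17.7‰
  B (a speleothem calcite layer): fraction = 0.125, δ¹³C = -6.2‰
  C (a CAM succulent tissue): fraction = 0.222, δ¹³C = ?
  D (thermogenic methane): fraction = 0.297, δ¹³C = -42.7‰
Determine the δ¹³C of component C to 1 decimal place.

-19.1‰

Isotope mass balance: δ_bulk = Σ fᵢ·δᵢ.
-24.0 = 0.356×(-17.7) + 0.125×(-6.2) + 0.222×δ_C + 0.297×(-42.7)
0.222·δ_C = -24.0 − (-19.758) = -4.242
δ_C = -4.242 / 0.222 = -19.11‰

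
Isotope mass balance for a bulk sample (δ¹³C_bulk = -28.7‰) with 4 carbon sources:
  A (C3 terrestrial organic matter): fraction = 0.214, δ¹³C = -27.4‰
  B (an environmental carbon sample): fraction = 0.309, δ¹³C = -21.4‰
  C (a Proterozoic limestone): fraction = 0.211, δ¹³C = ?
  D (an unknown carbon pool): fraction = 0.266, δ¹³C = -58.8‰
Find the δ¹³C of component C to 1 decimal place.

Isotope mass balance: δ_bulk = Σ fᵢ·δᵢ.
-28.7 = 0.214×(-27.4) + 0.309×(-21.4) + 0.211×δ_C + 0.266×(-58.8)
0.211·δ_C = -28.7 − (-28.117) = -0.583
δ_C = -0.583 / 0.211 = -2.76‰

-2.8‰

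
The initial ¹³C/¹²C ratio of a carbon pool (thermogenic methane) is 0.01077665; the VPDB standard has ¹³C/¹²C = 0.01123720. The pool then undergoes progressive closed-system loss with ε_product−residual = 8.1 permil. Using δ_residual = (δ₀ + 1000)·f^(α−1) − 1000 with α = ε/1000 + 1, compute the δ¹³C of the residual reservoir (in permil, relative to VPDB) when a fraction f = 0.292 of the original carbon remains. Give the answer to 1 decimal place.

δ₀ = (0.01077665/0.01123720 − 1)×1000 = (0.959016 − 1)×1000 = -40.984 permil
α − 1 = ε/1000 = 0.0081
f^(α−1) = 0.292^(0.0081) = 0.990078
δ_res = (-40.984 + 1000) × 0.990078 − 1000 = 949.501 − 1000 = -50.50 permil

-50.5 permil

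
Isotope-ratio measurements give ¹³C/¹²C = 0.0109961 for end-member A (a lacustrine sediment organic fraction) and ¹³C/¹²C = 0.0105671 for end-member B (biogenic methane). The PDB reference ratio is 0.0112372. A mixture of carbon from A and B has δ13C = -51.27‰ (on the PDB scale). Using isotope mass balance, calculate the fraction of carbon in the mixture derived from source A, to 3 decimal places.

δ_A = (0.0109961/0.0112372 − 1)×1000 = (0.978544 − 1)×1000 = -21.456‰
δ_B = (0.0105671/0.0112372 − 1)×1000 = (0.940368 − 1)×1000 = -59.632‰
f_A = (δ_mix − δ_B)/(δ_A − δ_B) = (-51.27 − (-59.632))/(-21.456 − (-59.632))
f_A = 8.362 / 38.177 = 0.2190

0.219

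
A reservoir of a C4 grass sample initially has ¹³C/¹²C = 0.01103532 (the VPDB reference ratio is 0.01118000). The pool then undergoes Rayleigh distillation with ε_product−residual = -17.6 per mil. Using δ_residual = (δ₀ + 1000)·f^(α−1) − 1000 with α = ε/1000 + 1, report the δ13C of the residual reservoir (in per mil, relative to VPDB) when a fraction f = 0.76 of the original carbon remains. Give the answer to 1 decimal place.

-8.2 per mil

δ₀ = (0.01103532/0.01118000 − 1)×1000 = (0.987059 − 1)×1000 = -12.941 per mil
α − 1 = ε/1000 = -0.0176
f^(α−1) = 0.76^(-0.0176) = 1.004842
δ_res = (-12.941 + 1000) × 1.004842 − 1000 = 991.838 − 1000 = -8.16 per mil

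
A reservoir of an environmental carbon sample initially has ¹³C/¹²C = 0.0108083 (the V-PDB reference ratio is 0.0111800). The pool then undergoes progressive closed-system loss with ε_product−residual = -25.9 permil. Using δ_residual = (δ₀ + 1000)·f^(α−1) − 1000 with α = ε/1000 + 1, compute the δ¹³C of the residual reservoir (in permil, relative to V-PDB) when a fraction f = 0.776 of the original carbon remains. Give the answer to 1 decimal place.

-26.9 permil

δ₀ = (0.0108083/0.0111800 − 1)×1000 = (0.966753 − 1)×1000 = -33.247 permil
α − 1 = ε/1000 = -0.0259
f^(α−1) = 0.776^(-0.0259) = 1.006590
δ_res = (-33.247 + 1000) × 1.006590 − 1000 = 973.124 − 1000 = -26.88 permil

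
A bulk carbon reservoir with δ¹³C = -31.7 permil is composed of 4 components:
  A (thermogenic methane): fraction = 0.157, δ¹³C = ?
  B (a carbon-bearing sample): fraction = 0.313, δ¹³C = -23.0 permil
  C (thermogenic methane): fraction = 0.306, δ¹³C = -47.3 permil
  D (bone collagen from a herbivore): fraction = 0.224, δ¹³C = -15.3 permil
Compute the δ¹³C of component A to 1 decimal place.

Isotope mass balance: δ_bulk = Σ fᵢ·δᵢ.
-31.7 = 0.157×δ_A + 0.313×(-23.0) + 0.306×(-47.3) + 0.224×(-15.3)
0.157·δ_A = -31.7 − (-25.100) = -6.600
δ_A = -6.600 / 0.157 = -42.04 permil

-42.0 permil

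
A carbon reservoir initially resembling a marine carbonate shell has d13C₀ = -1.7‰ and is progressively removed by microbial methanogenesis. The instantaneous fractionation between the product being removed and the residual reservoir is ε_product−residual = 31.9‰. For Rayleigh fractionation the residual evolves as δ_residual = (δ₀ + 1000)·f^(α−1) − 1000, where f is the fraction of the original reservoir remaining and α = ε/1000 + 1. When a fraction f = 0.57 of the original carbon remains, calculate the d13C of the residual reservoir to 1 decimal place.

Rayleigh residual: δ_res = (δ₀ + 1000)·f^(α−1) − 1000
α = ε/1000 + 1 = 1.03190, so α − 1 = 0.03190
f^(α−1) = 0.57^(0.03190) = 0.982228
δ_res = (-1.7 + 1000) × 0.982228 − 1000 = 980.558 − 1000 = -19.44‰

-19.4‰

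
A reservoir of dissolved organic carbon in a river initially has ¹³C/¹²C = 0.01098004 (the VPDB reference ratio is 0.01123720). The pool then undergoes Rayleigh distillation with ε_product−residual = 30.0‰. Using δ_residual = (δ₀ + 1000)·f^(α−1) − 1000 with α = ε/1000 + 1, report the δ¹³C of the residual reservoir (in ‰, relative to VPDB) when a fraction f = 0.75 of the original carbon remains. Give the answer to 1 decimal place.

-31.3‰

δ₀ = (0.01098004/0.01123720 − 1)×1000 = (0.977115 − 1)×1000 = -22.885‰
α − 1 = ε/1000 = 0.0300
f^(α−1) = 0.75^(0.0300) = 0.991407
δ_res = (-22.885 + 1000) × 0.991407 − 1000 = 968.719 − 1000 = -31.28‰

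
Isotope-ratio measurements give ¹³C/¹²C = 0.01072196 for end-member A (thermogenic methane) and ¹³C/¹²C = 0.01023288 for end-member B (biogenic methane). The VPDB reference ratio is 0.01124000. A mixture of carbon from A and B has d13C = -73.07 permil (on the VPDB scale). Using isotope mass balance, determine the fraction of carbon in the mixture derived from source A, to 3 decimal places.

0.380

δ_A = (0.01072196/0.01124000 − 1)×1000 = (0.953911 − 1)×1000 = -46.089 permil
δ_B = (0.01023288/0.01124000 − 1)×1000 = (0.910399 − 1)×1000 = -89.601 permil
f_A = (δ_mix − δ_B)/(δ_A − δ_B) = (-73.07 − (-89.601))/(-46.089 − (-89.601))
f_A = 16.531 / 43.512 = 0.3799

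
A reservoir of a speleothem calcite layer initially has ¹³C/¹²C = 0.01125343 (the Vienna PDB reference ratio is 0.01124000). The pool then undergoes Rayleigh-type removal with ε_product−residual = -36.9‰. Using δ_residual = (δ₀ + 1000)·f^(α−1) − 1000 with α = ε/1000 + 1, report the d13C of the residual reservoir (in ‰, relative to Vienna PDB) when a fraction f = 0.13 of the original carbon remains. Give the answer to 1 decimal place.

79.5‰

δ₀ = (0.01125343/0.01124000 − 1)×1000 = (1.001195 − 1)×1000 = 1.195‰
α − 1 = ε/1000 = -0.0369
f^(α−1) = 0.13^(-0.0369) = 1.078190
δ_res = (1.195 + 1000) × 1.078190 − 1000 = 1079.479 − 1000 = 79.48‰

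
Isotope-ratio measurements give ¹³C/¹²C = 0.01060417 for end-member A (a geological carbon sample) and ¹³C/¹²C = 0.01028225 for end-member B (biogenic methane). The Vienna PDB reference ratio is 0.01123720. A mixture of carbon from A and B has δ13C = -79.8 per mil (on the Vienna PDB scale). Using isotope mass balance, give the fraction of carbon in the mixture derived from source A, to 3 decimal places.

0.181

δ_A = (0.01060417/0.01123720 − 1)×1000 = (0.943667 − 1)×1000 = -56.333 per mil
δ_B = (0.01028225/0.01123720 − 1)×1000 = (0.915019 − 1)×1000 = -84.981 per mil
f_A = (δ_mix − δ_B)/(δ_A − δ_B) = (-79.8 − (-84.981))/(-56.333 − (-84.981))
f_A = 5.181 / 28.648 = 0.1809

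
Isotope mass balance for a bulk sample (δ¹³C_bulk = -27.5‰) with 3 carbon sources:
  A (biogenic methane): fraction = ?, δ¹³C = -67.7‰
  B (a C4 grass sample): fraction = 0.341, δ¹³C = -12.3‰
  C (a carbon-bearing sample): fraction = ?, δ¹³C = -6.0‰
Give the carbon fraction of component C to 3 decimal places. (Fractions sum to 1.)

0.345

Let f_C and f_A be the unknown fractions; fractions sum to 1 so f_C + f_A = 0.659.
Mass balance: Σ fᵢ·δᵢ = δ_bulk ⇒ f_C·(-6.0) + f_A·(-67.7) = -27.5 − (-4.194) = -23.306
Substitute f_A = 0.659 − f_C:
f_C·(-6.0 − -67.7) = -23.306 − 0.659×(-67.7) = 21.309
f_C = 21.309 / 61.7 = 0.3454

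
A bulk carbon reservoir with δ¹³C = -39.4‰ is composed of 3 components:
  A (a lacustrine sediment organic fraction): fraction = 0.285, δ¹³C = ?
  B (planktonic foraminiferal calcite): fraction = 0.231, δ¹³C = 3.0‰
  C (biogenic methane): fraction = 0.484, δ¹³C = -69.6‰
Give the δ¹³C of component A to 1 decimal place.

-22.5‰

Isotope mass balance: δ_bulk = Σ fᵢ·δᵢ.
-39.4 = 0.285×δ_A + 0.231×(3.0) + 0.484×(-69.6)
0.285·δ_A = -39.4 − (-32.993) = -6.407
δ_A = -6.407 / 0.285 = -22.48‰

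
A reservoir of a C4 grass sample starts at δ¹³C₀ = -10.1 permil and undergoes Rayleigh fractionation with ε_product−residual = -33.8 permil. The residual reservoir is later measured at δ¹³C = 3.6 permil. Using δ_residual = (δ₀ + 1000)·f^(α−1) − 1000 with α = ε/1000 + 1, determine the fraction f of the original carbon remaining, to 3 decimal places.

α − 1 = ε/1000 = -0.0338
(δ_res + 1000)/(δ₀ + 1000) = (3.6 + 1000)/(-10.1 + 1000) = 1003.6/989.9 = 1.013840
f = 1.013840^(1/-0.0338) = exp(ln(1.013840)/-0.0338) = exp(0.01374/-0.0338)
f = exp(-0.4067) = 0.6659

0.666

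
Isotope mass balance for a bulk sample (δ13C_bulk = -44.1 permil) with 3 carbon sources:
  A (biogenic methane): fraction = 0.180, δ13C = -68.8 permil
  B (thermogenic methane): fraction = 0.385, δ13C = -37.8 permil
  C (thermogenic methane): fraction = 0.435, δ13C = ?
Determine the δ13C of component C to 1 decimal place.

-39.5 permil

Isotope mass balance: δ_bulk = Σ fᵢ·δᵢ.
-44.1 = 0.180×(-68.8) + 0.385×(-37.8) + 0.435×δ_C
0.435·δ_C = -44.1 − (-26.937) = -17.163
δ_C = -17.163 / 0.435 = -39.46 permil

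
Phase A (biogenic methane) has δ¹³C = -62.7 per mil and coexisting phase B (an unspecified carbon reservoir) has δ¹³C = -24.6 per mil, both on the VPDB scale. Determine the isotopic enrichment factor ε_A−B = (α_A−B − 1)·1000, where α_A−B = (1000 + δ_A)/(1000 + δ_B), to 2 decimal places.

α_A−B = (1000 + -62.7) / (1000 + -24.6) = 937.3 / 975.4 = 0.960939
ε_A−B = (0.960939 − 1) × 1000 = -39.061 per mil
(The approximation ε ≈ δ_A − δ_B would give -38.1 per mil.)

-39.06 per mil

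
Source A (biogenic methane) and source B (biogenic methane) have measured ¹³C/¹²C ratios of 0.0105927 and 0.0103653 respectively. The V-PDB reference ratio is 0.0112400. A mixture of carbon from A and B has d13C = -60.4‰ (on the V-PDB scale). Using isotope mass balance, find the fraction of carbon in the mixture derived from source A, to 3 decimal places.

0.861

δ_A = (0.0105927/0.0112400 − 1)×1000 = (0.942411 − 1)×1000 = -57.589‰
δ_B = (0.0103653/0.0112400 − 1)×1000 = (0.922180 − 1)×1000 = -77.820‰
f_A = (δ_mix − δ_B)/(δ_A − δ_B) = (-60.4 − (-77.820))/(-57.589 − (-77.820))
f_A = 17.420 / 20.231 = 0.8611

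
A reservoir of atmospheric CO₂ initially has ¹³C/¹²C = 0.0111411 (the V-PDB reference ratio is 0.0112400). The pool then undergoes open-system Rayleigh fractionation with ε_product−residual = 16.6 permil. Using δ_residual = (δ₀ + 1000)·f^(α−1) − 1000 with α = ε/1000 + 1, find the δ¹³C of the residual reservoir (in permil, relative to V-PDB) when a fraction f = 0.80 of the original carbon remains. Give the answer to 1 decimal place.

-12.5 permil

δ₀ = (0.0111411/0.0112400 − 1)×1000 = (0.991201 − 1)×1000 = -8.799 permil
α − 1 = ε/1000 = 0.0166
f^(α−1) = 0.80^(0.0166) = 0.996303
δ_res = (-8.799 + 1000) × 0.996303 − 1000 = 987.536 − 1000 = -12.46 permil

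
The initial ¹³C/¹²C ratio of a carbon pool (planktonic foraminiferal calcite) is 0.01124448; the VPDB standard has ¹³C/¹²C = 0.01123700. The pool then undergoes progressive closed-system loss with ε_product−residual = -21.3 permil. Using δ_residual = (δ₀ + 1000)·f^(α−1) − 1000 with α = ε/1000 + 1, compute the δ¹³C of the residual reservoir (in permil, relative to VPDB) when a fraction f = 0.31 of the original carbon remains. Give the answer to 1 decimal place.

25.9 permil

δ₀ = (0.01124448/0.01123700 − 1)×1000 = (1.000666 − 1)×1000 = 0.666 permil
α − 1 = ε/1000 = -0.0213
f^(α−1) = 0.31^(-0.0213) = 1.025260
δ_res = (0.666 + 1000) × 1.025260 − 1000 = 1025.942 − 1000 = 25.94 permil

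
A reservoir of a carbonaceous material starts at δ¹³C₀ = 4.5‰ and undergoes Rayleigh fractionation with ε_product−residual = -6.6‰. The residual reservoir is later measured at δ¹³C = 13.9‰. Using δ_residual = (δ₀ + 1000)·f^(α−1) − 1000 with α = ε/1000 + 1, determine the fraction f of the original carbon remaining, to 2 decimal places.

α − 1 = ε/1000 = -0.0066
(δ_res + 1000)/(δ₀ + 1000) = (13.9 + 1000)/(4.5 + 1000) = 1013.9/1004.5 = 1.009358
f = 1.009358^(1/-0.0066) = exp(ln(1.009358)/-0.0066) = exp(0.00931/-0.0066)
f = exp(-1.4113) = 0.2438

0.24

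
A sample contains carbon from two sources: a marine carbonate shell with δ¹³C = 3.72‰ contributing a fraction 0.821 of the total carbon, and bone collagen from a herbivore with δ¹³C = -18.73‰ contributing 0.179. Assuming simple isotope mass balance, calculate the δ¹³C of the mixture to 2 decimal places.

δ_mix = f_A·δ_A + f_B·δ_B
δ_mix = 0.821 × (3.72) + 0.179 × (-18.73)
δ_mix = 3.054 + -3.353 = -0.299‰

-0.30‰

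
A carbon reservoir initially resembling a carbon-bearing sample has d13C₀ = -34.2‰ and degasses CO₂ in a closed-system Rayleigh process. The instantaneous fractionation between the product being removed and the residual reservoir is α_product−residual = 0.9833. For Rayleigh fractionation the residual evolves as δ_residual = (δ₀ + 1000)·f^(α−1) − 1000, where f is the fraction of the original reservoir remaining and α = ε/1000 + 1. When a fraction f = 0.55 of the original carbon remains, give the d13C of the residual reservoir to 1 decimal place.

-24.5‰

Rayleigh residual: δ_res = (δ₀ + 1000)·f^(α−1) − 1000
α − 1 = -0.01670
f^(α−1) = 0.55^(-0.01670) = 1.010034
δ_res = (-34.2 + 1000) × 1.010034 − 1000 = 975.491 − 1000 = -24.51‰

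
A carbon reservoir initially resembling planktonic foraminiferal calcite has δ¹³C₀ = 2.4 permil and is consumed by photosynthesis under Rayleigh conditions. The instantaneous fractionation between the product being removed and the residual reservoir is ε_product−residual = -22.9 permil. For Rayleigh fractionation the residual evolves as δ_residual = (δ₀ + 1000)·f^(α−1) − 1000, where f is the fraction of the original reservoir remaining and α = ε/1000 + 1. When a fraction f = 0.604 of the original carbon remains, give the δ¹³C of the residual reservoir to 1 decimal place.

14.0 permil

Rayleigh residual: δ_res = (δ₀ + 1000)·f^(α−1) − 1000
α = ε/1000 + 1 = 0.97710, so α − 1 = -0.02290
f^(α−1) = 0.604^(-0.02290) = 1.011613
δ_res = (2.4 + 1000) × 1.011613 − 1000 = 1014.041 − 1000 = 14.04 permil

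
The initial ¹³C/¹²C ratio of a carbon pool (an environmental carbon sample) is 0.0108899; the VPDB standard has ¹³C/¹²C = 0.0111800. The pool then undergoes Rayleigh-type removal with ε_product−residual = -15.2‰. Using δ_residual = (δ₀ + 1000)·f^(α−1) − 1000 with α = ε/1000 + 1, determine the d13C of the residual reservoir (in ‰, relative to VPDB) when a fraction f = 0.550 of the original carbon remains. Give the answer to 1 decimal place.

-17.1‰

δ₀ = (0.0108899/0.0111800 − 1)×1000 = (0.974052 − 1)×1000 = -25.948‰
α − 1 = ε/1000 = -0.0152
f^(α−1) = 0.550^(-0.0152) = 1.009129
δ_res = (-25.948 + 1000) × 1.009129 − 1000 = 982.944 − 1000 = -17.06‰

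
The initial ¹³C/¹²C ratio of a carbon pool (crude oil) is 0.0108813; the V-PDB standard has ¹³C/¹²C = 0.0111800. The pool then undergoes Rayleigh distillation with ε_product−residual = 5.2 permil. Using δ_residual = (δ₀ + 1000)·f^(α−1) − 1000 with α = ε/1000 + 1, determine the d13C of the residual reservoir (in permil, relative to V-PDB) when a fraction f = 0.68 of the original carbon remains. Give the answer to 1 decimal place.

-28.7 permil

δ₀ = (0.0108813/0.0111800 − 1)×1000 = (0.973283 − 1)×1000 = -26.717 permil
α − 1 = ε/1000 = 0.0052
f^(α−1) = 0.68^(0.0052) = 0.997997
δ_res = (-26.717 + 1000) × 0.997997 − 1000 = 971.333 − 1000 = -28.67 permil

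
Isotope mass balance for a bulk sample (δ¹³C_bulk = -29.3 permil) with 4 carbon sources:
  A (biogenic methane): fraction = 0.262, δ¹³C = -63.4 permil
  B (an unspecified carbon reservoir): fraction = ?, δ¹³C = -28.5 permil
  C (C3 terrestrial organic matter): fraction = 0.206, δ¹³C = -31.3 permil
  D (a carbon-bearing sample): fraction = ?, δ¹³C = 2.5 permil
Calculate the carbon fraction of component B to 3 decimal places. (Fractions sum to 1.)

Let f_B and f_D be the unknown fractions; fractions sum to 1 so f_B + f_D = 0.532.
Mass balance: Σ fᵢ·δᵢ = δ_bulk ⇒ f_B·(-28.5) + f_D·(2.5) = -29.3 − (-23.059) = -6.241
Substitute f_D = 0.532 − f_B:
f_B·(-28.5 − 2.5) = -6.241 − 0.532×(2.5) = -7.571
f_B = -7.571 / -31.0 = 0.2442

0.244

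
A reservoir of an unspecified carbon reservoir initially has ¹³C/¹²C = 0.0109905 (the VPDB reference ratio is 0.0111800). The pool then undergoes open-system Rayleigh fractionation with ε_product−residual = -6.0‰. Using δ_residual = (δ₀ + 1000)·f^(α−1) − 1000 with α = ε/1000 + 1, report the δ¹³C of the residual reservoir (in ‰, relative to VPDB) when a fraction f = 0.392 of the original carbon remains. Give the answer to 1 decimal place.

-11.4‰

δ₀ = (0.0109905/0.0111800 − 1)×1000 = (0.983050 − 1)×1000 = -16.950‰
α − 1 = ε/1000 = -0.0060
f^(α−1) = 0.392^(-0.0060) = 1.005635
δ_res = (-16.950 + 1000) × 1.005635 − 1000 = 988.589 − 1000 = -11.41‰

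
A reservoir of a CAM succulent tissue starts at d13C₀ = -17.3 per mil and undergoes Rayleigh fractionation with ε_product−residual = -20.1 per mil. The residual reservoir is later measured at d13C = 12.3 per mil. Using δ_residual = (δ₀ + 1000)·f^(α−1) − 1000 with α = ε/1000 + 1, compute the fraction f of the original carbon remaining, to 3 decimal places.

α − 1 = ε/1000 = -0.0201
(δ_res + 1000)/(δ₀ + 1000) = (12.3 + 1000)/(-17.3 + 1000) = 1012.3/982.7 = 1.030121
f = 1.030121^(1/-0.0201) = exp(ln(1.030121)/-0.0201) = exp(0.02968/-0.0201)
f = exp(-1.4764) = 0.2285

0.228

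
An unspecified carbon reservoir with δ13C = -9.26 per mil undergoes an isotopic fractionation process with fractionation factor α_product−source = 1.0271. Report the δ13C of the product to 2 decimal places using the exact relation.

δ_product = (δ_source + 1000)·α − 1000
δ_product = (-9.26 + 1000) × 1.0271 − 1000
δ_product = 1017.589 − 1000 = 17.589 per mil

17.59 per mil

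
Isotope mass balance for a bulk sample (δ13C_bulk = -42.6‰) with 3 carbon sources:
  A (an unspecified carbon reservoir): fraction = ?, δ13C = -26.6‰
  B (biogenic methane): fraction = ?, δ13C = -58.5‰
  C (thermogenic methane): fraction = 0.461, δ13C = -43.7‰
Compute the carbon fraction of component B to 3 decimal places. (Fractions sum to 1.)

Let f_B and f_A be the unknown fractions; fractions sum to 1 so f_B + f_A = 0.539.
Mass balance: Σ fᵢ·δᵢ = δ_bulk ⇒ f_B·(-58.5) + f_A·(-26.6) = -42.6 − (-20.146) = -22.454
Substitute f_A = 0.539 − f_B:
f_B·(-58.5 − -26.6) = -22.454 − 0.539×(-26.6) = -8.117
f_B = -8.117 / -31.9 = 0.2544

0.254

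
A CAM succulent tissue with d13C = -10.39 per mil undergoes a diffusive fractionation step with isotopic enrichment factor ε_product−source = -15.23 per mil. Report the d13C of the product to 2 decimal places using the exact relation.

-25.46 per mil

To first order, δ_product ≈ δ_source + ε = -25.62 per mil.
Exactly, δ_product = (δ_source + 1000)·(ε/1000 + 1) − 1000.
δ_product = (-10.39 + 1000) × (-15.23/1000 + 1) − 1000
δ_product = -25.462 per mil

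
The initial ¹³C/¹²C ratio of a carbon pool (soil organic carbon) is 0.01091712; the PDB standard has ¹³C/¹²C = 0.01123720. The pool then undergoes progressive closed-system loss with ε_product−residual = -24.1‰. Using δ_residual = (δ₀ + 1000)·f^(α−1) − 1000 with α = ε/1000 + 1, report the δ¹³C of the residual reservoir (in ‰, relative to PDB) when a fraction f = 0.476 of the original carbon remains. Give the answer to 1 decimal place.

δ₀ = (0.01091712/0.01123720 − 1)×1000 = (0.971516 − 1)×1000 = -28.484‰
α − 1 = ε/1000 = -0.0241
f^(α−1) = 0.476^(-0.0241) = 1.018051
δ_res = (-28.484 + 1000) × 1.018051 − 1000 = 989.053 − 1000 = -10.95‰

-10.9‰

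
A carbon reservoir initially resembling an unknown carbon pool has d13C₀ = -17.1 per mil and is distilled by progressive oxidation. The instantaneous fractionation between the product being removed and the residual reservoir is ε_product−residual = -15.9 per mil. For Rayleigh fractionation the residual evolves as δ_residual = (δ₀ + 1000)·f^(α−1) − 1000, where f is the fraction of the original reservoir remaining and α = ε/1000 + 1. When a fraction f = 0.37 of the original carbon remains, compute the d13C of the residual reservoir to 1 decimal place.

Rayleigh residual: δ_res = (δ₀ + 1000)·f^(α−1) − 1000
α = ε/1000 + 1 = 0.98410, so α − 1 = -0.01590
f^(α−1) = 0.37^(-0.01590) = 1.015934
δ_res = (-17.1 + 1000) × 1.015934 − 1000 = 998.562 − 1000 = -1.44 per mil

-1.4 per mil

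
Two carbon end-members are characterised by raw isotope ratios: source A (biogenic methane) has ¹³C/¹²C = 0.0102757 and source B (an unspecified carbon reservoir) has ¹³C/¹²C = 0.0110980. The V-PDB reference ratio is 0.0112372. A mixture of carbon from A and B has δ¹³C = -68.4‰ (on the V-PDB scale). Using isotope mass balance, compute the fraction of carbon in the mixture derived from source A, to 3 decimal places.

0.765

δ_A = (0.0102757/0.0112372 − 1)×1000 = (0.914436 − 1)×1000 = -85.564‰
δ_B = (0.0110980/0.0112372 − 1)×1000 = (0.987613 − 1)×1000 = -12.387‰
f_A = (δ_mix − δ_B)/(δ_A − δ_B) = (-68.4 − (-12.387))/(-85.564 − (-12.387))
f_A = -56.013 / -73.177 = 0.7654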